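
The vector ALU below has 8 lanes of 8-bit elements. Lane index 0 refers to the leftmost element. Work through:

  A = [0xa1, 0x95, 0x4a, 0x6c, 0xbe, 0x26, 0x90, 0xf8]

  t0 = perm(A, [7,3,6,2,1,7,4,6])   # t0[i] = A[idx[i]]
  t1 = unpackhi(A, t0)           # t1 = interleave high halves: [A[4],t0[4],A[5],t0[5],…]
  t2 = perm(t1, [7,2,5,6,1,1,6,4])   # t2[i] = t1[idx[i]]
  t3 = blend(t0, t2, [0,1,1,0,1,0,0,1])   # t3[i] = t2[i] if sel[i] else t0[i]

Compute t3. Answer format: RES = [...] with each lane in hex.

RES = [ 0xf8  0x26  0xbe  0x4a  0x95  0xf8  0xbe  0x90 ]

t0 = [0xf8, 0x6c, 0x90, 0x4a, 0x95, 0xf8, 0xbe, 0x90]
t1 = [0xbe, 0x95, 0x26, 0xf8, 0x90, 0xbe, 0xf8, 0x90]
t2 = [0x90, 0x26, 0xbe, 0xf8, 0x95, 0x95, 0xf8, 0x90]
t3 = [0xf8, 0x26, 0xbe, 0x4a, 0x95, 0xf8, 0xbe, 0x90]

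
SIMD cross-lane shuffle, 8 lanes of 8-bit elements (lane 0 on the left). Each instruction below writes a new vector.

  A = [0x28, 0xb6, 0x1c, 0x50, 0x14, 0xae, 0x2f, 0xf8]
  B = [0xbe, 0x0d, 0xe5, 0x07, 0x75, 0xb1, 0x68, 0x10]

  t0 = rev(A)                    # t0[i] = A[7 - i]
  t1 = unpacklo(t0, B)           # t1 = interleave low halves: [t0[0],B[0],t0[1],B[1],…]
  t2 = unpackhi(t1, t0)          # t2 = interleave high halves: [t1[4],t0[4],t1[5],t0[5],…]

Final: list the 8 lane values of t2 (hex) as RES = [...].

RES = [ 0xae  0x50  0xe5  0x1c  0x14  0xb6  0x07  0x28 ]

t0 = [0xf8, 0x2f, 0xae, 0x14, 0x50, 0x1c, 0xb6, 0x28]
t1 = [0xf8, 0xbe, 0x2f, 0x0d, 0xae, 0xe5, 0x14, 0x07]
t2 = [0xae, 0x50, 0xe5, 0x1c, 0x14, 0xb6, 0x07, 0x28]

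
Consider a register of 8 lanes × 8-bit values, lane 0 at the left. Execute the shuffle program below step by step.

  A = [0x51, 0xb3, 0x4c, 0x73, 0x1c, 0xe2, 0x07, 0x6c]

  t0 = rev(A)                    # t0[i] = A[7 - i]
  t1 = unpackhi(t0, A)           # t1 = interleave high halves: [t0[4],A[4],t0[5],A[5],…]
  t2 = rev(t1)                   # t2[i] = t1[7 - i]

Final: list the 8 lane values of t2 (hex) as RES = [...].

  t0: 6c 07 e2 1c 73 4c b3 51
  t1: 73 1c 4c e2 b3 07 51 6c
  t2: 6c 51 07 b3 e2 4c 1c 73

RES = [0x6c, 0x51, 0x07, 0xb3, 0xe2, 0x4c, 0x1c, 0x73]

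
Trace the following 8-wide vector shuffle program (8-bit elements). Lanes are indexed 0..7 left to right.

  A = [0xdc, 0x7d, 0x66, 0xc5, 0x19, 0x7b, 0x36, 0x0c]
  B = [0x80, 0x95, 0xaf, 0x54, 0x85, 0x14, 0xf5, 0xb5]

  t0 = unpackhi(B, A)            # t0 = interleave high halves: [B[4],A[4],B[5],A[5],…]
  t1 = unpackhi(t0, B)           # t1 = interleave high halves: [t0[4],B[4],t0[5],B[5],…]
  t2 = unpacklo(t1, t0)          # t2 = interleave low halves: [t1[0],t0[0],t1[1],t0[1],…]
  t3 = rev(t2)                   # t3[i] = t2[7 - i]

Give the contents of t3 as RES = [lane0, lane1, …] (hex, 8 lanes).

→ t0 |85|19|14|7b|f5|36|b5|0c|
→ t1 |f5|85|36|14|b5|f5|0c|b5|
→ t2 |f5|85|85|19|36|14|14|7b|
→ t3 |7b|14|14|36|19|85|85|f5|

RES = [0x7b, 0x14, 0x14, 0x36, 0x19, 0x85, 0x85, 0xf5]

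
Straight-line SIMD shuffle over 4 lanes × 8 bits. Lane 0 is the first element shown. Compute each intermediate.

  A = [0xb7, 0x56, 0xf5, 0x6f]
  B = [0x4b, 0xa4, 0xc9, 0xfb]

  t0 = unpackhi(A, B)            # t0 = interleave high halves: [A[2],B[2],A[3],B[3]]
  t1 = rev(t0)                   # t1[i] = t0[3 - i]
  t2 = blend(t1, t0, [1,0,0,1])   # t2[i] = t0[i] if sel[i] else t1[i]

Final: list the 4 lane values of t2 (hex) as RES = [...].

RES = [0xf5, 0x6f, 0xc9, 0xfb]

→ t0 |f5|c9|6f|fb|
→ t1 |fb|6f|c9|f5|
→ t2 |f5|6f|c9|fb|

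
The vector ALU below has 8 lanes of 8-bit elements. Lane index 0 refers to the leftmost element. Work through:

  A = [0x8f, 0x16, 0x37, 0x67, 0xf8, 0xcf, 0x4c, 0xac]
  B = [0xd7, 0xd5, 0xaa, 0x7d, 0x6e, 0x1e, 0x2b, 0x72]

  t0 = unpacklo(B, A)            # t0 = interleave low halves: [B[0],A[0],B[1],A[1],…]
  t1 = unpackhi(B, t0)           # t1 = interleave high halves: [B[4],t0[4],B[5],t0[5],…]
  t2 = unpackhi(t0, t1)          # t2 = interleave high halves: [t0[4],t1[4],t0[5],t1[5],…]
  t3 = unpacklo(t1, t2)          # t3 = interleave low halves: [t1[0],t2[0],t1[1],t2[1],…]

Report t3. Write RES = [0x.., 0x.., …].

  t0: d7 8f d5 16 aa 37 7d 67
  t1: 6e aa 1e 37 2b 7d 72 67
  t2: aa 2b 37 7d 7d 72 67 67
  t3: 6e aa aa 2b 1e 37 37 7d

RES = [ 0x6e  0xaa  0xaa  0x2b  0x1e  0x37  0x37  0x7d ]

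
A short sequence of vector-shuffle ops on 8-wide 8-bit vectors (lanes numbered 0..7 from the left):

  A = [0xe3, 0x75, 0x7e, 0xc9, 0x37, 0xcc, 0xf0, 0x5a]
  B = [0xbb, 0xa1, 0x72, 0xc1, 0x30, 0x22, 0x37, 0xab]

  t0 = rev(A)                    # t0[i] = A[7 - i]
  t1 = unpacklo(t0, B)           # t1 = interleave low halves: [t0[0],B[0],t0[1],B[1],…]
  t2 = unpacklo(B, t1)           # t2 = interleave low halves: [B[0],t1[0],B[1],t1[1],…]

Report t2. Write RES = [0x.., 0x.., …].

RES = [ 0xbb  0x5a  0xa1  0xbb  0x72  0xf0  0xc1  0xa1 ]

  t0: 5a f0 cc 37 c9 7e 75 e3
  t1: 5a bb f0 a1 cc 72 37 c1
  t2: bb 5a a1 bb 72 f0 c1 a1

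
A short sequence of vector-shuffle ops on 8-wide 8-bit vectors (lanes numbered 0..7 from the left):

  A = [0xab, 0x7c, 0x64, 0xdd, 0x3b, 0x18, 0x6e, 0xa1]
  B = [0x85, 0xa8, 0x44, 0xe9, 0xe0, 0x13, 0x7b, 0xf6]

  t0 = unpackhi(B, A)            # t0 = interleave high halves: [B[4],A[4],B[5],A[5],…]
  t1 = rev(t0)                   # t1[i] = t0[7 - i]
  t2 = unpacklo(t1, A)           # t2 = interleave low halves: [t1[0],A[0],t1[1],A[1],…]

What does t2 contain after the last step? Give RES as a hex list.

t0 = [0xe0, 0x3b, 0x13, 0x18, 0x7b, 0x6e, 0xf6, 0xa1]
t1 = [0xa1, 0xf6, 0x6e, 0x7b, 0x18, 0x13, 0x3b, 0xe0]
t2 = [0xa1, 0xab, 0xf6, 0x7c, 0x6e, 0x64, 0x7b, 0xdd]

RES = [0xa1, 0xab, 0xf6, 0x7c, 0x6e, 0x64, 0x7b, 0xdd]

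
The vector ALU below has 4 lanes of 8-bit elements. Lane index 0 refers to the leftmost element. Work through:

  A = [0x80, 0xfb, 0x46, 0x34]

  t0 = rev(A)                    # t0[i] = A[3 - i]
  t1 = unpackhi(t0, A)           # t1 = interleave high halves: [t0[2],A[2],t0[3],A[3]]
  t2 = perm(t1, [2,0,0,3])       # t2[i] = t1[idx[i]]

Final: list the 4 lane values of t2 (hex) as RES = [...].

→ t0 |34|46|fb|80|
→ t1 |fb|46|80|34|
→ t2 |80|fb|fb|34|

RES = [0x80, 0xfb, 0xfb, 0x34]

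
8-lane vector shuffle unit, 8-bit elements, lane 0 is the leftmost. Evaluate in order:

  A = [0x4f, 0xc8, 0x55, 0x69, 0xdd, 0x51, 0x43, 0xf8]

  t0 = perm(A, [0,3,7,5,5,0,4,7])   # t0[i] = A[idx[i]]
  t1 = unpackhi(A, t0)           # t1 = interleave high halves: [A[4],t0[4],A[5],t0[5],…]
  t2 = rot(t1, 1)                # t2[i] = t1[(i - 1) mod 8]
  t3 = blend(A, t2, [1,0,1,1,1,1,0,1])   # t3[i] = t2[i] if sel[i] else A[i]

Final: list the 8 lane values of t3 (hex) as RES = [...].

  t0: 4f 69 f8 51 51 4f dd f8
  t1: dd 51 51 4f 43 dd f8 f8
  t2: f8 dd 51 51 4f 43 dd f8
  t3: f8 c8 51 51 4f 43 43 f8

RES = [ 0xf8  0xc8  0x51  0x51  0x4f  0x43  0x43  0xf8 ]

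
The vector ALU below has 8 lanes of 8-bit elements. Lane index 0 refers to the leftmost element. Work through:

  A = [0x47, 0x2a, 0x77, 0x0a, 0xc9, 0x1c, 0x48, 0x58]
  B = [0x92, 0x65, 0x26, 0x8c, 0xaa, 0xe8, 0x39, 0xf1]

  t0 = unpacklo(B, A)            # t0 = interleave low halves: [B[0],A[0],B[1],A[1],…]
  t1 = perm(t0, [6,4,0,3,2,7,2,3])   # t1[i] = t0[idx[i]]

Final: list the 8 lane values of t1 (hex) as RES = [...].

→ t0 |92|47|65|2a|26|77|8c|0a|
→ t1 |8c|26|92|2a|65|0a|65|2a|

RES = [ 0x8c  0x26  0x92  0x2a  0x65  0x0a  0x65  0x2a ]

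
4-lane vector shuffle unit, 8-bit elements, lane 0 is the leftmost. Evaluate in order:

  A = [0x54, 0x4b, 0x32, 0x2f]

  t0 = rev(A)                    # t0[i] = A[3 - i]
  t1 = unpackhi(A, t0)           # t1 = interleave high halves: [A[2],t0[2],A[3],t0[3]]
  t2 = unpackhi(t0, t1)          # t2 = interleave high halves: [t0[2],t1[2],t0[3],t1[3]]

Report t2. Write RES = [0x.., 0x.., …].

→ t0 |2f|32|4b|54|
→ t1 |32|4b|2f|54|
→ t2 |4b|2f|54|54|

RES = [ 0x4b  0x2f  0x54  0x54 ]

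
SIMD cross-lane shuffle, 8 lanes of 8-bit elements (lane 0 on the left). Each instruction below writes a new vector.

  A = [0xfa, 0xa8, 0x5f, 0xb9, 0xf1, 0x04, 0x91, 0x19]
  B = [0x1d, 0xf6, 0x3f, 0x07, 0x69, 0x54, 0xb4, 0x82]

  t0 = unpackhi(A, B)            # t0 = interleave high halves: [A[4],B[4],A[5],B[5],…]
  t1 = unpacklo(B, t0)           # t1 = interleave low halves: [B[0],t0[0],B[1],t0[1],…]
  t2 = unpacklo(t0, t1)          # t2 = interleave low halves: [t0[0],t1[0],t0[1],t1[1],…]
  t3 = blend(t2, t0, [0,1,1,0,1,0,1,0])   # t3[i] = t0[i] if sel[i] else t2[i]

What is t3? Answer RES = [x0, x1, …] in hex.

RES = [0xf1, 0x69, 0x04, 0xf1, 0x91, 0xf6, 0x19, 0x69]

t0 = [0xf1, 0x69, 0x04, 0x54, 0x91, 0xb4, 0x19, 0x82]
t1 = [0x1d, 0xf1, 0xf6, 0x69, 0x3f, 0x04, 0x07, 0x54]
t2 = [0xf1, 0x1d, 0x69, 0xf1, 0x04, 0xf6, 0x54, 0x69]
t3 = [0xf1, 0x69, 0x04, 0xf1, 0x91, 0xf6, 0x19, 0x69]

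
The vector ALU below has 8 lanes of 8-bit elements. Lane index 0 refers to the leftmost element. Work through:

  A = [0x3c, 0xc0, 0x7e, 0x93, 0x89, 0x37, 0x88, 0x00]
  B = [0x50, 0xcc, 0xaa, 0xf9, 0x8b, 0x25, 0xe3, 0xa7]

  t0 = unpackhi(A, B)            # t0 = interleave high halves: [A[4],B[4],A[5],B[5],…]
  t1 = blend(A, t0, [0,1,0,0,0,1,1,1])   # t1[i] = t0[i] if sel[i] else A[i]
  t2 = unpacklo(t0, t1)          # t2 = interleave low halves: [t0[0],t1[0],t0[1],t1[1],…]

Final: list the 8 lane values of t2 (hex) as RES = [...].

→ t0 |89|8b|37|25|88|e3|00|a7|
→ t1 |3c|8b|7e|93|89|e3|00|a7|
→ t2 |89|3c|8b|8b|37|7e|25|93|

RES = [ 0x89  0x3c  0x8b  0x8b  0x37  0x7e  0x25  0x93 ]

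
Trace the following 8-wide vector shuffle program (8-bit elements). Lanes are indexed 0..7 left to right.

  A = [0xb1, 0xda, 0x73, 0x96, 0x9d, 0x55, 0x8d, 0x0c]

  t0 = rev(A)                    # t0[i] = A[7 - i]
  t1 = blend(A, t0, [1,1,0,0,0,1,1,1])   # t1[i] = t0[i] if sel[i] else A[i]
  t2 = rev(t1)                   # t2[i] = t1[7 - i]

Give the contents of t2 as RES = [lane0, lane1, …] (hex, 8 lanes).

  t0: 0c 8d 55 9d 96 73 da b1
  t1: 0c 8d 73 96 9d 73 da b1
  t2: b1 da 73 9d 96 73 8d 0c

RES = [0xb1, 0xda, 0x73, 0x9d, 0x96, 0x73, 0x8d, 0x0c]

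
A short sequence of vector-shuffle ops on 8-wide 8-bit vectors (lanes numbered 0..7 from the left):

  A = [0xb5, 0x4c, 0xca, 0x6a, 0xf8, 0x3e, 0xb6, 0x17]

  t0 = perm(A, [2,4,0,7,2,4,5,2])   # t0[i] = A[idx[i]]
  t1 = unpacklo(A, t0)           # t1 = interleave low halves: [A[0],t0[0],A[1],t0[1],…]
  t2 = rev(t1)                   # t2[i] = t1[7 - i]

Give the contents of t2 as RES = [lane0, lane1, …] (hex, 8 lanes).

  t0: ca f8 b5 17 ca f8 3e ca
  t1: b5 ca 4c f8 ca b5 6a 17
  t2: 17 6a b5 ca f8 4c ca b5

RES = [0x17, 0x6a, 0xb5, 0xca, 0xf8, 0x4c, 0xca, 0xb5]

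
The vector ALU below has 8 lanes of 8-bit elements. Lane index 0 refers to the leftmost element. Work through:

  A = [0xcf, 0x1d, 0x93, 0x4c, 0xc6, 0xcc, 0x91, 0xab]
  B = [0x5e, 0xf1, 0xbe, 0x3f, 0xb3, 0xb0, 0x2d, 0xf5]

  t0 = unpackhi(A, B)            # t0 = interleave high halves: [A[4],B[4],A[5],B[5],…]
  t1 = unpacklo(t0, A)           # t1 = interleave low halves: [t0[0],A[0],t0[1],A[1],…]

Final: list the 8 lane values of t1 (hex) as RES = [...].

→ t0 |c6|b3|cc|b0|91|2d|ab|f5|
→ t1 |c6|cf|b3|1d|cc|93|b0|4c|

RES = [0xc6, 0xcf, 0xb3, 0x1d, 0xcc, 0x93, 0xb0, 0x4c]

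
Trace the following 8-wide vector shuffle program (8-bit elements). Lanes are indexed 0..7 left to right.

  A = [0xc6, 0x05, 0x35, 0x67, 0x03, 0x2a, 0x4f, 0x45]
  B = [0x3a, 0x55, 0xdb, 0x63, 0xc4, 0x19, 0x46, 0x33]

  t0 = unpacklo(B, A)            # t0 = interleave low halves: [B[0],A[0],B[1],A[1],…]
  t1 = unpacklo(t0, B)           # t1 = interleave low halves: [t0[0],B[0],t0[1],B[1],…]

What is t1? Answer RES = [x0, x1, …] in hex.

RES = [ 0x3a  0x3a  0xc6  0x55  0x55  0xdb  0x05  0x63 ]

t0 = [0x3a, 0xc6, 0x55, 0x05, 0xdb, 0x35, 0x63, 0x67]
t1 = [0x3a, 0x3a, 0xc6, 0x55, 0x55, 0xdb, 0x05, 0x63]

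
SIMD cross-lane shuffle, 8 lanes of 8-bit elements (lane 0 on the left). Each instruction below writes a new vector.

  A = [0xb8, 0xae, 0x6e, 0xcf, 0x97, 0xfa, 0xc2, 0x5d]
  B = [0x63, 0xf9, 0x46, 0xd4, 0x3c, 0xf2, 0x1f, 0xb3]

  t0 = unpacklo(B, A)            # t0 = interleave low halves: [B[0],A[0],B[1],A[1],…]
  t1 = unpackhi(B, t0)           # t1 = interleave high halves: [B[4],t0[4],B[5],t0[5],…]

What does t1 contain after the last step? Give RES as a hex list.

RES = [ 0x3c  0x46  0xf2  0x6e  0x1f  0xd4  0xb3  0xcf ]

→ t0 |63|b8|f9|ae|46|6e|d4|cf|
→ t1 |3c|46|f2|6e|1f|d4|b3|cf|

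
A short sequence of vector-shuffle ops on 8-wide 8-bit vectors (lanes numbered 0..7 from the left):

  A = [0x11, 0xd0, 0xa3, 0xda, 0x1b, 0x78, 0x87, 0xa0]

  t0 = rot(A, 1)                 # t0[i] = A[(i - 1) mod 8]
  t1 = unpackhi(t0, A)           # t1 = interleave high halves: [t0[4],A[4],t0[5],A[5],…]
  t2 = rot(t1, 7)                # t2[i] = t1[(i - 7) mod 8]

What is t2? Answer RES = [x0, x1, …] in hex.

RES = [0x1b, 0x1b, 0x78, 0x78, 0x87, 0x87, 0xa0, 0xda]

→ t0 |a0|11|d0|a3|da|1b|78|87|
→ t1 |da|1b|1b|78|78|87|87|a0|
→ t2 |1b|1b|78|78|87|87|a0|da|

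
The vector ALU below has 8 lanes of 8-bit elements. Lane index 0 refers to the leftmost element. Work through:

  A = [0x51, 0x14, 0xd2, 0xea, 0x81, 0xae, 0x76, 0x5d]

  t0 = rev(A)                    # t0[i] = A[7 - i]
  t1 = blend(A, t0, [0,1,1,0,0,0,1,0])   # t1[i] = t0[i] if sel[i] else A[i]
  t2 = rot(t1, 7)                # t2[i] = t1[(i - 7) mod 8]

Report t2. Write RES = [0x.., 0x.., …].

t0 = [0x5d, 0x76, 0xae, 0x81, 0xea, 0xd2, 0x14, 0x51]
t1 = [0x51, 0x76, 0xae, 0xea, 0x81, 0xae, 0x14, 0x5d]
t2 = [0x76, 0xae, 0xea, 0x81, 0xae, 0x14, 0x5d, 0x51]

RES = [0x76, 0xae, 0xea, 0x81, 0xae, 0x14, 0x5d, 0x51]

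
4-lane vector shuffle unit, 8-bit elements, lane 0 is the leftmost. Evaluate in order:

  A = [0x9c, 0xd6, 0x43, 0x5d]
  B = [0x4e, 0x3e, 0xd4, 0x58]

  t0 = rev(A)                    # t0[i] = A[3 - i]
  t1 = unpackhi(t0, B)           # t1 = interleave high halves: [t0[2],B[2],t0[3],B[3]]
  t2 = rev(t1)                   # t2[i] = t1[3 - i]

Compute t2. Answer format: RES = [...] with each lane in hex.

  t0: 5d 43 d6 9c
  t1: d6 d4 9c 58
  t2: 58 9c d4 d6

RES = [ 0x58  0x9c  0xd4  0xd6 ]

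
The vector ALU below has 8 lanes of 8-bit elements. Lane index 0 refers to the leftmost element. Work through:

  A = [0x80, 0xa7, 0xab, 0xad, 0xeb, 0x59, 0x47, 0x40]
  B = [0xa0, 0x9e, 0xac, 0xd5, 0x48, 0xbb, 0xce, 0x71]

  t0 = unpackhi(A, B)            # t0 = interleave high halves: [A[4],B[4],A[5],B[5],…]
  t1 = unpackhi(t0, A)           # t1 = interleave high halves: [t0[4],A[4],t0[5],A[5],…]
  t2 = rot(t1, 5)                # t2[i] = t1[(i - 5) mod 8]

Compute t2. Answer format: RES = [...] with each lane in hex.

t0 = [0xeb, 0x48, 0x59, 0xbb, 0x47, 0xce, 0x40, 0x71]
t1 = [0x47, 0xeb, 0xce, 0x59, 0x40, 0x47, 0x71, 0x40]
t2 = [0x59, 0x40, 0x47, 0x71, 0x40, 0x47, 0xeb, 0xce]

RES = [0x59, 0x40, 0x47, 0x71, 0x40, 0x47, 0xeb, 0xce]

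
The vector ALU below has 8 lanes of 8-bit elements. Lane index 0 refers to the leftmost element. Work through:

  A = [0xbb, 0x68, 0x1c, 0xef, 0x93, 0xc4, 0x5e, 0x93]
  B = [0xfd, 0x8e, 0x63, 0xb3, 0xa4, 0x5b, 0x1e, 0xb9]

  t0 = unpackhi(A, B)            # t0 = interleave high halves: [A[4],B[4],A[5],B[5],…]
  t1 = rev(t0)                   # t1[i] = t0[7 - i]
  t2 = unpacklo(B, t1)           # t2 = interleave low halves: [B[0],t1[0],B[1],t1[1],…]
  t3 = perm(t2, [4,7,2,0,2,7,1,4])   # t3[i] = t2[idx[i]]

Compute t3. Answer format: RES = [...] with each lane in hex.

  t0: 93 a4 c4 5b 5e 1e 93 b9
  t1: b9 93 1e 5e 5b c4 a4 93
  t2: fd b9 8e 93 63 1e b3 5e
  t3: 63 5e 8e fd 8e 5e b9 63

RES = [0x63, 0x5e, 0x8e, 0xfd, 0x8e, 0x5e, 0xb9, 0x63]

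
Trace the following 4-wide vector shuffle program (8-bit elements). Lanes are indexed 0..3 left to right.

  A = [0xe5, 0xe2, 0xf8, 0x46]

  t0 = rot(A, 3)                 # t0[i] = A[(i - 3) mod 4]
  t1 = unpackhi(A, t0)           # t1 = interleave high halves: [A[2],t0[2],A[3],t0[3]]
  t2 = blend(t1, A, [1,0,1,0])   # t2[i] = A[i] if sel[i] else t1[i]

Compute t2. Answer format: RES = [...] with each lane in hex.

→ t0 |e2|f8|46|e5|
→ t1 |f8|46|46|e5|
→ t2 |e5|46|f8|e5|

RES = [ 0xe5  0x46  0xf8  0xe5 ]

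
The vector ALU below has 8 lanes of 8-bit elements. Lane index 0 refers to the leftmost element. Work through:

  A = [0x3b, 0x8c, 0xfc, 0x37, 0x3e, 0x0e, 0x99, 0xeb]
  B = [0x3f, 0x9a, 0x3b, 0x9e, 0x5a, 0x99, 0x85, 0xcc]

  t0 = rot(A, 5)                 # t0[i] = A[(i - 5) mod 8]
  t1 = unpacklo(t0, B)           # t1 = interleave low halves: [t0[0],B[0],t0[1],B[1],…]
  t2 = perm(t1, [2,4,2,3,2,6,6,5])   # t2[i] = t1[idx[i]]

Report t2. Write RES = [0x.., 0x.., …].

RES = [ 0x3e  0x0e  0x3e  0x9a  0x3e  0x99  0x99  0x3b ]

t0 = [0x37, 0x3e, 0x0e, 0x99, 0xeb, 0x3b, 0x8c, 0xfc]
t1 = [0x37, 0x3f, 0x3e, 0x9a, 0x0e, 0x3b, 0x99, 0x9e]
t2 = [0x3e, 0x0e, 0x3e, 0x9a, 0x3e, 0x99, 0x99, 0x3b]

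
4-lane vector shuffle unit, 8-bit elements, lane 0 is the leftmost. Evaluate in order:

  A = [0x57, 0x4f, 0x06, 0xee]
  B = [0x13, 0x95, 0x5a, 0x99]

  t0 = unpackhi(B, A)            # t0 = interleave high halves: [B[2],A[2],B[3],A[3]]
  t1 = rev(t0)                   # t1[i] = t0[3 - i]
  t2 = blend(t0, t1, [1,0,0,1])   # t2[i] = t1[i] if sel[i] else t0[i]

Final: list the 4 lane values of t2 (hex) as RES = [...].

→ t0 |5a|06|99|ee|
→ t1 |ee|99|06|5a|
→ t2 |ee|06|99|5a|

RES = [0xee, 0x06, 0x99, 0x5a]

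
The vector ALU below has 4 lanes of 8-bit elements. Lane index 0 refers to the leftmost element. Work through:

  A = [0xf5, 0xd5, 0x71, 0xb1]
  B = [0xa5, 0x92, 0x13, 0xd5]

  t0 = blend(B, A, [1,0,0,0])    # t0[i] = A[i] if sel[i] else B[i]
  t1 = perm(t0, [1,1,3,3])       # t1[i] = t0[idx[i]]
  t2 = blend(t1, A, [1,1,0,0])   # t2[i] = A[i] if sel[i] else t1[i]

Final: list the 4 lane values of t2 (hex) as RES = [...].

RES = [0xf5, 0xd5, 0xd5, 0xd5]

  t0: f5 92 13 d5
  t1: 92 92 d5 d5
  t2: f5 d5 d5 d5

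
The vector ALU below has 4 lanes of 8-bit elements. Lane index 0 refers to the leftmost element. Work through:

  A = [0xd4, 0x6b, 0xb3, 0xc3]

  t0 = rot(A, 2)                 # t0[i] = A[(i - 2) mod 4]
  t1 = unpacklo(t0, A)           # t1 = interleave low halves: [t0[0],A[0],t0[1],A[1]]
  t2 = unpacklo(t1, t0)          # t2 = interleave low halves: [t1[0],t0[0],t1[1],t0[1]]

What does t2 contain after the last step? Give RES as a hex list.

  t0: b3 c3 d4 6b
  t1: b3 d4 c3 6b
  t2: b3 b3 d4 c3

RES = [ 0xb3  0xb3  0xd4  0xc3 ]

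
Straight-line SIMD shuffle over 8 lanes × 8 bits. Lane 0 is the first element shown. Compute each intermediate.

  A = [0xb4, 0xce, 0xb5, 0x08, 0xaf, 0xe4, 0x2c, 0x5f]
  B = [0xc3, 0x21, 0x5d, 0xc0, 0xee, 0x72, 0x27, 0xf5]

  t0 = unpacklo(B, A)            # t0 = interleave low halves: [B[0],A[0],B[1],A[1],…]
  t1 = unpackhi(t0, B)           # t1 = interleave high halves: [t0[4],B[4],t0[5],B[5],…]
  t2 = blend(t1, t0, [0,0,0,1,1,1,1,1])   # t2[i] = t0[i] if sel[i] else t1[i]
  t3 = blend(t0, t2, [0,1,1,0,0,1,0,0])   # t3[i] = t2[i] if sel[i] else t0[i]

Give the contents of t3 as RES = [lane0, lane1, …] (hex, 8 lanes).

RES = [ 0xc3  0xee  0xb5  0xce  0x5d  0xb5  0xc0  0x08 ]

→ t0 |c3|b4|21|ce|5d|b5|c0|08|
→ t1 |5d|ee|b5|72|c0|27|08|f5|
→ t2 |5d|ee|b5|ce|5d|b5|c0|08|
→ t3 |c3|ee|b5|ce|5d|b5|c0|08|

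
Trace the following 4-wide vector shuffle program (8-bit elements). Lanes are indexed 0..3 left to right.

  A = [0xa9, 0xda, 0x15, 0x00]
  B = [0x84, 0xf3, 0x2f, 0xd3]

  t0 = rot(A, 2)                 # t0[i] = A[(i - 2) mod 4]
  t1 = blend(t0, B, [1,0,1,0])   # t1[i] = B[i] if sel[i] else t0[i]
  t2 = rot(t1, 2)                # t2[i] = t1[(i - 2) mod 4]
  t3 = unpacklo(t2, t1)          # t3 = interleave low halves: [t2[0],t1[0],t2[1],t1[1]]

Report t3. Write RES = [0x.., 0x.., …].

→ t0 |15|00|a9|da|
→ t1 |84|00|2f|da|
→ t2 |2f|da|84|00|
→ t3 |2f|84|da|00|

RES = [0x2f, 0x84, 0xda, 0x00]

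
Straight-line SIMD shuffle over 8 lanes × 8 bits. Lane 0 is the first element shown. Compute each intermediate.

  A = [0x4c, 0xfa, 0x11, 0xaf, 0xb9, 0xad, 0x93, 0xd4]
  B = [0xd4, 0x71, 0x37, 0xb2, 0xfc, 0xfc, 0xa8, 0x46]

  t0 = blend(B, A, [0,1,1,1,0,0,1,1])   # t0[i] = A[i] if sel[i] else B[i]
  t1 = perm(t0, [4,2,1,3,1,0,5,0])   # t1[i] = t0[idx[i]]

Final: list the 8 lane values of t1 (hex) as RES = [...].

→ t0 |d4|fa|11|af|fc|fc|93|d4|
→ t1 |fc|11|fa|af|fa|d4|fc|d4|

RES = [ 0xfc  0x11  0xfa  0xaf  0xfa  0xd4  0xfc  0xd4 ]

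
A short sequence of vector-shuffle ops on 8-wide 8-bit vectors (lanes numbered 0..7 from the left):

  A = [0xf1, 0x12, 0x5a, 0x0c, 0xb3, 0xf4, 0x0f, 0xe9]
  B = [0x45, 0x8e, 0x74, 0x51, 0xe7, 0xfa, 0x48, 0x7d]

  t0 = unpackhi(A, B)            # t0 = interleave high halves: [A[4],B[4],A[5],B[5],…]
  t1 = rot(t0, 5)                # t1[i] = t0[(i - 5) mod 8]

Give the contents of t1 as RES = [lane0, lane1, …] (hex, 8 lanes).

RES = [0xfa, 0x0f, 0x48, 0xe9, 0x7d, 0xb3, 0xe7, 0xf4]

→ t0 |b3|e7|f4|fa|0f|48|e9|7d|
→ t1 |fa|0f|48|e9|7d|b3|e7|f4|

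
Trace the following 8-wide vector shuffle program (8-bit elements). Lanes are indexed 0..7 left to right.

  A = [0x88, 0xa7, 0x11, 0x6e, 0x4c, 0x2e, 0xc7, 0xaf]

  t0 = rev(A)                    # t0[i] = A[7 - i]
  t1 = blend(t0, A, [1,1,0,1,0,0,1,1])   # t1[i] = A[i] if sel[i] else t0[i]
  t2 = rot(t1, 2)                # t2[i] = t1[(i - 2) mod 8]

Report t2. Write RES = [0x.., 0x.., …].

t0 = [0xaf, 0xc7, 0x2e, 0x4c, 0x6e, 0x11, 0xa7, 0x88]
t1 = [0x88, 0xa7, 0x2e, 0x6e, 0x6e, 0x11, 0xc7, 0xaf]
t2 = [0xc7, 0xaf, 0x88, 0xa7, 0x2e, 0x6e, 0x6e, 0x11]

RES = [0xc7, 0xaf, 0x88, 0xa7, 0x2e, 0x6e, 0x6e, 0x11]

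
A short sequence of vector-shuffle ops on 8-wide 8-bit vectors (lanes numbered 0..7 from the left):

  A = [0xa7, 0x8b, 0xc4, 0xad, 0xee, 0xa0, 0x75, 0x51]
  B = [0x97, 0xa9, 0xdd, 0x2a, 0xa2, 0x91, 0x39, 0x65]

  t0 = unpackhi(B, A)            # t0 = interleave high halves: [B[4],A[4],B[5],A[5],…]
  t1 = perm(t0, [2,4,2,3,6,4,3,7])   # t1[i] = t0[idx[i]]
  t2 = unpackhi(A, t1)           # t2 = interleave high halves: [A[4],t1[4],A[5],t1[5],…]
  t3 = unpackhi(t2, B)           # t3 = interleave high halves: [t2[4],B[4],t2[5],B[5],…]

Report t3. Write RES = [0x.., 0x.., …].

RES = [0x75, 0xa2, 0xa0, 0x91, 0x51, 0x39, 0x51, 0x65]

t0 = [0xa2, 0xee, 0x91, 0xa0, 0x39, 0x75, 0x65, 0x51]
t1 = [0x91, 0x39, 0x91, 0xa0, 0x65, 0x39, 0xa0, 0x51]
t2 = [0xee, 0x65, 0xa0, 0x39, 0x75, 0xa0, 0x51, 0x51]
t3 = [0x75, 0xa2, 0xa0, 0x91, 0x51, 0x39, 0x51, 0x65]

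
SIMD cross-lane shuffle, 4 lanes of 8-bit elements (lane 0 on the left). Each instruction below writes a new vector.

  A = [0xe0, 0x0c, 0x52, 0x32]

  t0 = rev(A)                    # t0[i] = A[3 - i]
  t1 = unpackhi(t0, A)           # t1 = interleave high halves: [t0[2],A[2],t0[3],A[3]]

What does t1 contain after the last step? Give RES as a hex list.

→ t0 |32|52|0c|e0|
→ t1 |0c|52|e0|32|

RES = [ 0x0c  0x52  0xe0  0x32 ]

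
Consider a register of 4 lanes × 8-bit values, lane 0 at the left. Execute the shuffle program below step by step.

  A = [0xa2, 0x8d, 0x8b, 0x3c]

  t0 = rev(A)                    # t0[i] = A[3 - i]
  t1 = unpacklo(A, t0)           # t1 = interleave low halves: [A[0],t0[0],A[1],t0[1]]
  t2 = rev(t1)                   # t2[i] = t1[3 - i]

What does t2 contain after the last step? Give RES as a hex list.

RES = [0x8b, 0x8d, 0x3c, 0xa2]

  t0: 3c 8b 8d a2
  t1: a2 3c 8d 8b
  t2: 8b 8d 3c a2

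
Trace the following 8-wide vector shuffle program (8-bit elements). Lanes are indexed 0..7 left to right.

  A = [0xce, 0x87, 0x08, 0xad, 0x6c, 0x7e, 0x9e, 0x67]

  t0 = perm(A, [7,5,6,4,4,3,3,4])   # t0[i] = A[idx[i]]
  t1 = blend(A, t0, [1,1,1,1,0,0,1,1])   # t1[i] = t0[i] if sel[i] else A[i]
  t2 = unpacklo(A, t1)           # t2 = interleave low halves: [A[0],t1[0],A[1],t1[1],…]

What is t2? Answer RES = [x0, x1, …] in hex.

RES = [0xce, 0x67, 0x87, 0x7e, 0x08, 0x9e, 0xad, 0x6c]

t0 = [0x67, 0x7e, 0x9e, 0x6c, 0x6c, 0xad, 0xad, 0x6c]
t1 = [0x67, 0x7e, 0x9e, 0x6c, 0x6c, 0x7e, 0xad, 0x6c]
t2 = [0xce, 0x67, 0x87, 0x7e, 0x08, 0x9e, 0xad, 0x6c]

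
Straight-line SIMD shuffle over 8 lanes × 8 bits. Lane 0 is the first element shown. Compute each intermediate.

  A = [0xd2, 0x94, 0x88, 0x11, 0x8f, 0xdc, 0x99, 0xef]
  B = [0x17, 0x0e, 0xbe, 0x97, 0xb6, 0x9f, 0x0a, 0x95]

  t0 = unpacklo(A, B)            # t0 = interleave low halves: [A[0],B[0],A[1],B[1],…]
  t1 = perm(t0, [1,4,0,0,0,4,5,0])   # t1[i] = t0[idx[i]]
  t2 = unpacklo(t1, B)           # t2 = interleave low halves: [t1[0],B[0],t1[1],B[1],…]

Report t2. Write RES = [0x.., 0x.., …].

RES = [ 0x17  0x17  0x88  0x0e  0xd2  0xbe  0xd2  0x97 ]

t0 = [0xd2, 0x17, 0x94, 0x0e, 0x88, 0xbe, 0x11, 0x97]
t1 = [0x17, 0x88, 0xd2, 0xd2, 0xd2, 0x88, 0xbe, 0xd2]
t2 = [0x17, 0x17, 0x88, 0x0e, 0xd2, 0xbe, 0xd2, 0x97]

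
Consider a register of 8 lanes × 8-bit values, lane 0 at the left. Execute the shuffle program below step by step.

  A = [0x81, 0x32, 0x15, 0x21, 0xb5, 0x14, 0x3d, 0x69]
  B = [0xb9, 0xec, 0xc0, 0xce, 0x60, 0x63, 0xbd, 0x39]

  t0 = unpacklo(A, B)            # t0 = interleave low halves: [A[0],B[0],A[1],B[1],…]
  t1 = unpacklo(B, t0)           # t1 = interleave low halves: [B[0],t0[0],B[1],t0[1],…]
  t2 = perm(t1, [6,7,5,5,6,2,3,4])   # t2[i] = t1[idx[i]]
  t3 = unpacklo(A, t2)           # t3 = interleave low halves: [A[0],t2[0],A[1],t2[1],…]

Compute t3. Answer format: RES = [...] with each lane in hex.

RES = [ 0x81  0xce  0x32  0xec  0x15  0x32  0x21  0x32 ]

  t0: 81 b9 32 ec 15 c0 21 ce
  t1: b9 81 ec b9 c0 32 ce ec
  t2: ce ec 32 32 ce ec b9 c0
  t3: 81 ce 32 ec 15 32 21 32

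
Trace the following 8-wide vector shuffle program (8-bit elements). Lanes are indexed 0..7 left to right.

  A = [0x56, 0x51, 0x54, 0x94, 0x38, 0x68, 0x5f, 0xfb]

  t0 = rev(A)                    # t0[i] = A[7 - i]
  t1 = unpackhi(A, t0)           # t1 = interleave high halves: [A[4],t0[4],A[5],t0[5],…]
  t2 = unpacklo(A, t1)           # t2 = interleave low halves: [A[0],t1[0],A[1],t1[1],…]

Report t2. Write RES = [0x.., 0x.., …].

RES = [0x56, 0x38, 0x51, 0x94, 0x54, 0x68, 0x94, 0x54]

→ t0 |fb|5f|68|38|94|54|51|56|
→ t1 |38|94|68|54|5f|51|fb|56|
→ t2 |56|38|51|94|54|68|94|54|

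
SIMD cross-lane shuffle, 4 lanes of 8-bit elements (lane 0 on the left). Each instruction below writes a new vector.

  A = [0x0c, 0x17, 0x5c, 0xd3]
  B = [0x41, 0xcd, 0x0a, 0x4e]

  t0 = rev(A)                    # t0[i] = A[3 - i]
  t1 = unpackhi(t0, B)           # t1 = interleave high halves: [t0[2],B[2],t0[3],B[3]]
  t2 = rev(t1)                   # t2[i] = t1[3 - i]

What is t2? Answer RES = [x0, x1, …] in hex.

  t0: d3 5c 17 0c
  t1: 17 0a 0c 4e
  t2: 4e 0c 0a 17

RES = [ 0x4e  0x0c  0x0a  0x17 ]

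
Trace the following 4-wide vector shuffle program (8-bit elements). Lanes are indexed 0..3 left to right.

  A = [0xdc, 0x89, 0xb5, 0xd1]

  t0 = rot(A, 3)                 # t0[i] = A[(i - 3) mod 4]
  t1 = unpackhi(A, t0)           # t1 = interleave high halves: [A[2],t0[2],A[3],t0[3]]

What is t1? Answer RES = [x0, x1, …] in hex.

t0 = [0x89, 0xb5, 0xd1, 0xdc]
t1 = [0xb5, 0xd1, 0xd1, 0xdc]

RES = [0xb5, 0xd1, 0xd1, 0xdc]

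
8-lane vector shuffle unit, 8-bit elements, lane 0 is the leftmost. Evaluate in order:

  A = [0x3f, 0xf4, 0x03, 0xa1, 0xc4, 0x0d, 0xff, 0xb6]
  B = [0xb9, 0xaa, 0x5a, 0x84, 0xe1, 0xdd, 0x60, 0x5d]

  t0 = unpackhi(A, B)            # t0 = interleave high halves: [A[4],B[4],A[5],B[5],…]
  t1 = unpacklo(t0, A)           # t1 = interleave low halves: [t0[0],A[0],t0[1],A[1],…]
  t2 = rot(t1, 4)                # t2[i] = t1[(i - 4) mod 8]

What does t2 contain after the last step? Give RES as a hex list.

RES = [0x0d, 0x03, 0xdd, 0xa1, 0xc4, 0x3f, 0xe1, 0xf4]

  t0: c4 e1 0d dd ff 60 b6 5d
  t1: c4 3f e1 f4 0d 03 dd a1
  t2: 0d 03 dd a1 c4 3f e1 f4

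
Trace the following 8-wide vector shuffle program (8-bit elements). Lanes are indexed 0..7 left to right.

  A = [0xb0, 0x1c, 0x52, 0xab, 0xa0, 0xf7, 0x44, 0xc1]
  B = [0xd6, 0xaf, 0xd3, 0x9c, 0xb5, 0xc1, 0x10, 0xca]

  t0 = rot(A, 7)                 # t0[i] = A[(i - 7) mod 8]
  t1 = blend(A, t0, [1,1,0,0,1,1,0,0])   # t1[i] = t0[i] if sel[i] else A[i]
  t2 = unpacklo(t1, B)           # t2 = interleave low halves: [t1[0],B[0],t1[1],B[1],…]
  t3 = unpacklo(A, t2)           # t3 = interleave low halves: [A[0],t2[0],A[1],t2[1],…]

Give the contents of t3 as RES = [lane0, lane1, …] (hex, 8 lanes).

→ t0 |1c|52|ab|a0|f7|44|c1|b0|
→ t1 |1c|52|52|ab|f7|44|44|c1|
→ t2 |1c|d6|52|af|52|d3|ab|9c|
→ t3 |b0|1c|1c|d6|52|52|ab|af|

RES = [0xb0, 0x1c, 0x1c, 0xd6, 0x52, 0x52, 0xab, 0xaf]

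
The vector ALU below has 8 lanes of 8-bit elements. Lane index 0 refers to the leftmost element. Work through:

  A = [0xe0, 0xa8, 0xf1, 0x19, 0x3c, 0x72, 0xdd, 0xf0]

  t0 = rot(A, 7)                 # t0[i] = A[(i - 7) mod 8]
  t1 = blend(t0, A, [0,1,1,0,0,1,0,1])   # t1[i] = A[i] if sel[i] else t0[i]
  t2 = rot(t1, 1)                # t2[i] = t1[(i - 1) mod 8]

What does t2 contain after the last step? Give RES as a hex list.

RES = [0xf0, 0xa8, 0xa8, 0xf1, 0x3c, 0x72, 0x72, 0xf0]

t0 = [0xa8, 0xf1, 0x19, 0x3c, 0x72, 0xdd, 0xf0, 0xe0]
t1 = [0xa8, 0xa8, 0xf1, 0x3c, 0x72, 0x72, 0xf0, 0xf0]
t2 = [0xf0, 0xa8, 0xa8, 0xf1, 0x3c, 0x72, 0x72, 0xf0]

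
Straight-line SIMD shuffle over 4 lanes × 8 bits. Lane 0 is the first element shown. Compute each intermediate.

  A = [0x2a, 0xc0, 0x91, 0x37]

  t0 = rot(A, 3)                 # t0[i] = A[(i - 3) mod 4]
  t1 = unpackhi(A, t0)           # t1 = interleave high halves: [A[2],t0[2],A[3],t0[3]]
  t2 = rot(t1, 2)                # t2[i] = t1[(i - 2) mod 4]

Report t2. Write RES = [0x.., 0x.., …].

t0 = [0xc0, 0x91, 0x37, 0x2a]
t1 = [0x91, 0x37, 0x37, 0x2a]
t2 = [0x37, 0x2a, 0x91, 0x37]

RES = [ 0x37  0x2a  0x91  0x37 ]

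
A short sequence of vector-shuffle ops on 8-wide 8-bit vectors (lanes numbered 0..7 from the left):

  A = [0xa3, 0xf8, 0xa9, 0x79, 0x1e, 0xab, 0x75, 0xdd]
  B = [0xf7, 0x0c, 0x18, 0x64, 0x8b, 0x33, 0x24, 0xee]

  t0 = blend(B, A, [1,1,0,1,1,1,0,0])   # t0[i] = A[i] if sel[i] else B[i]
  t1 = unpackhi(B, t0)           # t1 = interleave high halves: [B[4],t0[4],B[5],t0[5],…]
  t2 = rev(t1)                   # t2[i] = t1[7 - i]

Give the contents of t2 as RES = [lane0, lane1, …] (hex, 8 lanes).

t0 = [0xa3, 0xf8, 0x18, 0x79, 0x1e, 0xab, 0x24, 0xee]
t1 = [0x8b, 0x1e, 0x33, 0xab, 0x24, 0x24, 0xee, 0xee]
t2 = [0xee, 0xee, 0x24, 0x24, 0xab, 0x33, 0x1e, 0x8b]

RES = [ 0xee  0xee  0x24  0x24  0xab  0x33  0x1e  0x8b ]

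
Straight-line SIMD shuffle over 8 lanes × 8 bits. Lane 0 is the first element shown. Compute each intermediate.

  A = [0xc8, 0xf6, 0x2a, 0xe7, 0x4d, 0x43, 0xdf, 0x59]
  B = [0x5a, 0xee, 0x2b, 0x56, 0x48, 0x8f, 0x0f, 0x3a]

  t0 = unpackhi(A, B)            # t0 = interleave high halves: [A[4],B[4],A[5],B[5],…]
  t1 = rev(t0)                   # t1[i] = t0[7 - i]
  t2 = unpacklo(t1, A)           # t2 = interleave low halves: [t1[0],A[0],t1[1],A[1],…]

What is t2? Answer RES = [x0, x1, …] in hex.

RES = [ 0x3a  0xc8  0x59  0xf6  0x0f  0x2a  0xdf  0xe7 ]

  t0: 4d 48 43 8f df 0f 59 3a
  t1: 3a 59 0f df 8f 43 48 4d
  t2: 3a c8 59 f6 0f 2a df e7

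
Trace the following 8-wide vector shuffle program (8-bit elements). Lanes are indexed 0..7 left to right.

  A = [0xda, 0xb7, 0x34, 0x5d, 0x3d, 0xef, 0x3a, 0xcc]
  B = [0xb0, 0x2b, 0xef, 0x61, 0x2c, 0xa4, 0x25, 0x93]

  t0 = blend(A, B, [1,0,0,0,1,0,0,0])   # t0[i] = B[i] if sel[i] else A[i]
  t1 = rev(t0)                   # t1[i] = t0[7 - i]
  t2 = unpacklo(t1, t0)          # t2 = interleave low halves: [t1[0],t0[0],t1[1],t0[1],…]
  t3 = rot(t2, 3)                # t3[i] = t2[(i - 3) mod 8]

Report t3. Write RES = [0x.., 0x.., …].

RES = [ 0x34  0x2c  0x5d  0xcc  0xb0  0x3a  0xb7  0xef ]

→ t0 |b0|b7|34|5d|2c|ef|3a|cc|
→ t1 |cc|3a|ef|2c|5d|34|b7|b0|
→ t2 |cc|b0|3a|b7|ef|34|2c|5d|
→ t3 |34|2c|5d|cc|b0|3a|b7|ef|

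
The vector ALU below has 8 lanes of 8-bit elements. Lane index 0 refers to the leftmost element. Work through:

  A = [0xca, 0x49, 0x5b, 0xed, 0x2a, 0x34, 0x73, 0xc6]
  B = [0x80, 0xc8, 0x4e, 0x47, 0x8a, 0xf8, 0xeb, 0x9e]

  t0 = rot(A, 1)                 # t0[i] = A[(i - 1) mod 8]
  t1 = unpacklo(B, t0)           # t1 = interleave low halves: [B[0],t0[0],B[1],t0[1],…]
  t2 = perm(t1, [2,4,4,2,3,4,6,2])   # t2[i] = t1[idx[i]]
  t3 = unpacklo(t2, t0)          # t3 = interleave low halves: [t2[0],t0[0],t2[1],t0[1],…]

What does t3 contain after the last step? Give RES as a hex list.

RES = [0xc8, 0xc6, 0x4e, 0xca, 0x4e, 0x49, 0xc8, 0x5b]

  t0: c6 ca 49 5b ed 2a 34 73
  t1: 80 c6 c8 ca 4e 49 47 5b
  t2: c8 4e 4e c8 ca 4e 47 c8
  t3: c8 c6 4e ca 4e 49 c8 5b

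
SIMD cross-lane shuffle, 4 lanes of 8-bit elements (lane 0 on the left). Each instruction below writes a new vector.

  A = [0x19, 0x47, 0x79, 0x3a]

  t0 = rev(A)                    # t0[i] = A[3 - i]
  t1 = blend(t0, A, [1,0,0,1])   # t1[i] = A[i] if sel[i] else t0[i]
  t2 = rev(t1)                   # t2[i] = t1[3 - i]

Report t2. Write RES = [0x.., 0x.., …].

  t0: 3a 79 47 19
  t1: 19 79 47 3a
  t2: 3a 47 79 19

RES = [0x3a, 0x47, 0x79, 0x19]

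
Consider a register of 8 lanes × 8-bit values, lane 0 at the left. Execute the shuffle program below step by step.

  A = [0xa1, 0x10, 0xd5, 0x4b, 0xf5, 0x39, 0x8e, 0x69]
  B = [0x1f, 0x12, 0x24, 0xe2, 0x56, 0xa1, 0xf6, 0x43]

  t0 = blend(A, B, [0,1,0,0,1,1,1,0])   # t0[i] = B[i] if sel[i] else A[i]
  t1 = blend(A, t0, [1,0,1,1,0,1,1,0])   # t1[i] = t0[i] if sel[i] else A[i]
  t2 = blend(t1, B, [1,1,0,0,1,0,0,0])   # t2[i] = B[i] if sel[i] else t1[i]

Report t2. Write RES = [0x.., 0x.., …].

RES = [0x1f, 0x12, 0xd5, 0x4b, 0x56, 0xa1, 0xf6, 0x69]

  t0: a1 12 d5 4b 56 a1 f6 69
  t1: a1 10 d5 4b f5 a1 f6 69
  t2: 1f 12 d5 4b 56 a1 f6 69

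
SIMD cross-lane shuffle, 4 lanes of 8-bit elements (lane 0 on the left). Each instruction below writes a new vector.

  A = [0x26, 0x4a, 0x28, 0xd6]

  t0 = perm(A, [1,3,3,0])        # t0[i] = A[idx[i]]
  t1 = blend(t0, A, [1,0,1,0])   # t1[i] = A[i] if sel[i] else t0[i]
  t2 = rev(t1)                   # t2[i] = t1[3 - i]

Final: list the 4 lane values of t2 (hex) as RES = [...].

RES = [ 0x26  0x28  0xd6  0x26 ]

t0 = [0x4a, 0xd6, 0xd6, 0x26]
t1 = [0x26, 0xd6, 0x28, 0x26]
t2 = [0x26, 0x28, 0xd6, 0x26]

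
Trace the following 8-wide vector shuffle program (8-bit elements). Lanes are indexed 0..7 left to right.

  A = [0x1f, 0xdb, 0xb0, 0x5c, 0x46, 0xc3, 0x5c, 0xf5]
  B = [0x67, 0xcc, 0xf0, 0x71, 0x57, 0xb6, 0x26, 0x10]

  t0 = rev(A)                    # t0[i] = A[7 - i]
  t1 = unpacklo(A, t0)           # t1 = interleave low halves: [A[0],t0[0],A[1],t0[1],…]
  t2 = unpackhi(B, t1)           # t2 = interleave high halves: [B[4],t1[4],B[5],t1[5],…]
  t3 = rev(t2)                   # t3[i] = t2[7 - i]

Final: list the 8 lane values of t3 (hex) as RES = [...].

→ t0 |f5|5c|c3|46|5c|b0|db|1f|
→ t1 |1f|f5|db|5c|b0|c3|5c|46|
→ t2 |57|b0|b6|c3|26|5c|10|46|
→ t3 |46|10|5c|26|c3|b6|b0|57|

RES = [0x46, 0x10, 0x5c, 0x26, 0xc3, 0xb6, 0xb0, 0x57]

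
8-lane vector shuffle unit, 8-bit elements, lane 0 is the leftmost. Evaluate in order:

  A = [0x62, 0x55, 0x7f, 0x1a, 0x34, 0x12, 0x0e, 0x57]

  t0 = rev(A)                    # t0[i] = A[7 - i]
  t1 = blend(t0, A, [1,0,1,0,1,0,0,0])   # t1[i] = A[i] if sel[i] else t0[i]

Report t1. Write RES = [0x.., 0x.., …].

t0 = [0x57, 0x0e, 0x12, 0x34, 0x1a, 0x7f, 0x55, 0x62]
t1 = [0x62, 0x0e, 0x7f, 0x34, 0x34, 0x7f, 0x55, 0x62]

RES = [ 0x62  0x0e  0x7f  0x34  0x34  0x7f  0x55  0x62 ]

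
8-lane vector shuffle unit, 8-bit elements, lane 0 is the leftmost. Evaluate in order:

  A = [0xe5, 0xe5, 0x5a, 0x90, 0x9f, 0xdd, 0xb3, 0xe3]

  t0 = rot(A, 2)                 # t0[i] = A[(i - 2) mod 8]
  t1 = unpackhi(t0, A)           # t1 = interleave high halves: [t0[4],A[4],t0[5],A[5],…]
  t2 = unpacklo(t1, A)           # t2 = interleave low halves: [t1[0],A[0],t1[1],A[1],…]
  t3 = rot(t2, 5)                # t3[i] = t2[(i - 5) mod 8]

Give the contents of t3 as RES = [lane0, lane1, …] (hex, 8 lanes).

RES = [0xe5, 0x90, 0x5a, 0xdd, 0x90, 0x5a, 0xe5, 0x9f]

→ t0 |b3|e3|e5|e5|5a|90|9f|dd|
→ t1 |5a|9f|90|dd|9f|b3|dd|e3|
→ t2 |5a|e5|9f|e5|90|5a|dd|90|
→ t3 |e5|90|5a|dd|90|5a|e5|9f|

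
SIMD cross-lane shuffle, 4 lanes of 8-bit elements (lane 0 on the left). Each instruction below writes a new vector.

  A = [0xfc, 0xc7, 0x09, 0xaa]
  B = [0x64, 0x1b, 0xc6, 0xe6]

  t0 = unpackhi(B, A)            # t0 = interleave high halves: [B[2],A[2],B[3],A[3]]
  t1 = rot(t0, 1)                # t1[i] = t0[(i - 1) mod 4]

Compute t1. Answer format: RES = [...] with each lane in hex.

RES = [ 0xaa  0xc6  0x09  0xe6 ]

t0 = [0xc6, 0x09, 0xe6, 0xaa]
t1 = [0xaa, 0xc6, 0x09, 0xe6]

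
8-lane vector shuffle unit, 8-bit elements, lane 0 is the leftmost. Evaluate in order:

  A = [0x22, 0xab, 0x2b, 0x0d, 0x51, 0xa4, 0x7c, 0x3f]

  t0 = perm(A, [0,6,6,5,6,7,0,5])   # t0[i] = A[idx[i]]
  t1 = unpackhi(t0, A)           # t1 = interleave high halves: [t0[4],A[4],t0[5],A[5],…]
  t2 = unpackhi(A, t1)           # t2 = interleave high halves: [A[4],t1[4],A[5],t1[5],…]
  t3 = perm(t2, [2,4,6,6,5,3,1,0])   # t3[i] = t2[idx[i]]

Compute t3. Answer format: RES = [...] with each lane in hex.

RES = [ 0xa4  0x7c  0x3f  0x3f  0xa4  0x7c  0x22  0x51 ]

  t0: 22 7c 7c a4 7c 3f 22 a4
  t1: 7c 51 3f a4 22 7c a4 3f
  t2: 51 22 a4 7c 7c a4 3f 3f
  t3: a4 7c 3f 3f a4 7c 22 51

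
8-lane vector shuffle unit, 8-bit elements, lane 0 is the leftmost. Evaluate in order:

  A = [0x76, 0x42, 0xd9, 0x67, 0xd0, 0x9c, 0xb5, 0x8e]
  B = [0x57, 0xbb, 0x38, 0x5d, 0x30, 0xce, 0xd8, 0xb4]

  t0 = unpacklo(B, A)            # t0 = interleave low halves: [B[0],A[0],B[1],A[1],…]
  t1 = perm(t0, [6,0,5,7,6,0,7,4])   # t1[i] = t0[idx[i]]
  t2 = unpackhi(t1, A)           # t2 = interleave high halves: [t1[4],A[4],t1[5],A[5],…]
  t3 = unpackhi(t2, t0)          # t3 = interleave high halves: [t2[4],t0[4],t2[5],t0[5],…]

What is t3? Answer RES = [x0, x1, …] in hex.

RES = [0x67, 0x38, 0xb5, 0xd9, 0x38, 0x5d, 0x8e, 0x67]

→ t0 |57|76|bb|42|38|d9|5d|67|
→ t1 |5d|57|d9|67|5d|57|67|38|
→ t2 |5d|d0|57|9c|67|b5|38|8e|
→ t3 |67|38|b5|d9|38|5d|8e|67|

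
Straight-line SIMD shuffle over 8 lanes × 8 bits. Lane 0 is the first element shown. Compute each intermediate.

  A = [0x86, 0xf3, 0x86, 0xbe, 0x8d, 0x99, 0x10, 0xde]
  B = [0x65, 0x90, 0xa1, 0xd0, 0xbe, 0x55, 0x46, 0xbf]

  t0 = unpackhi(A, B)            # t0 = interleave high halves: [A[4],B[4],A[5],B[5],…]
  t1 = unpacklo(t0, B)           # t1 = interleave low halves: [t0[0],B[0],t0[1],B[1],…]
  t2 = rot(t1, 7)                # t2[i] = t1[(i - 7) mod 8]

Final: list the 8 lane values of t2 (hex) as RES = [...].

→ t0 |8d|be|99|55|10|46|de|bf|
→ t1 |8d|65|be|90|99|a1|55|d0|
→ t2 |65|be|90|99|a1|55|d0|8d|

RES = [0x65, 0xbe, 0x90, 0x99, 0xa1, 0x55, 0xd0, 0x8d]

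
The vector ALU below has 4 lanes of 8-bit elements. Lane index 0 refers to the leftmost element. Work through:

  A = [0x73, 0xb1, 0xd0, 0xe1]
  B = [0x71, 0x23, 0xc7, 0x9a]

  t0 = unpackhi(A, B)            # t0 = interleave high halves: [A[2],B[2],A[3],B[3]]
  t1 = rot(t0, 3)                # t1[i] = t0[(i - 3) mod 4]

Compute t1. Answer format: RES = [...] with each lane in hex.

RES = [ 0xc7  0xe1  0x9a  0xd0 ]

t0 = [0xd0, 0xc7, 0xe1, 0x9a]
t1 = [0xc7, 0xe1, 0x9a, 0xd0]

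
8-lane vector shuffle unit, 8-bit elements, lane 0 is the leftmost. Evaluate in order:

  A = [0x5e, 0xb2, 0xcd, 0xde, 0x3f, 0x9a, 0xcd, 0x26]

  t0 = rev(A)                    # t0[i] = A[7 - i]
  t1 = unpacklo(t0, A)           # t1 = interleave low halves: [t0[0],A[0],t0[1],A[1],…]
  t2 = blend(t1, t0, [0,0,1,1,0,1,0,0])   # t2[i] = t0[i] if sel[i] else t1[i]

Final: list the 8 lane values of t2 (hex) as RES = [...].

t0 = [0x26, 0xcd, 0x9a, 0x3f, 0xde, 0xcd, 0xb2, 0x5e]
t1 = [0x26, 0x5e, 0xcd, 0xb2, 0x9a, 0xcd, 0x3f, 0xde]
t2 = [0x26, 0x5e, 0x9a, 0x3f, 0x9a, 0xcd, 0x3f, 0xde]

RES = [ 0x26  0x5e  0x9a  0x3f  0x9a  0xcd  0x3f  0xde ]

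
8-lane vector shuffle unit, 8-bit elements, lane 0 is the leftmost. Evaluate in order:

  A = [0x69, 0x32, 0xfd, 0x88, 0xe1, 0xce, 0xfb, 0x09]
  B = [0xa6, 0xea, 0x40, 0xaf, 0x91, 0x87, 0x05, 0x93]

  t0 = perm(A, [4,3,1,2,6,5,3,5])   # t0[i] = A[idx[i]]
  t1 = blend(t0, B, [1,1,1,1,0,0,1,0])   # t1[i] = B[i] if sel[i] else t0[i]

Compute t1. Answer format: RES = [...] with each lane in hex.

→ t0 |e1|88|32|fd|fb|ce|88|ce|
→ t1 |a6|ea|40|af|fb|ce|05|ce|

RES = [ 0xa6  0xea  0x40  0xaf  0xfb  0xce  0x05  0xce ]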